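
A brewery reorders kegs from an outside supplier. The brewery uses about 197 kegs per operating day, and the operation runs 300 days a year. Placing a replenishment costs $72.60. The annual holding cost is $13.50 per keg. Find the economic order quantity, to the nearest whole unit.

Annual demand D = 197 × 300 = 59,100.
EOQ = √(2DS / H) = √(2 × 59,100 × 72.6 / 13.5).
= √(8,581,320 / 13.5) = √635,653.3333 ≈ 797.279.

Q* ≈ 797 kegs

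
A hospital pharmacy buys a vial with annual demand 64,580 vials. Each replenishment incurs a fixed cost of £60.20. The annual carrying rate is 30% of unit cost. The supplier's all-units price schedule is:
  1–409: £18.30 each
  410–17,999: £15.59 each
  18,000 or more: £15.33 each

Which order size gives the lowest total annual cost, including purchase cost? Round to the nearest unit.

Q* ≈ 1,289 vials

Holding cost per unit per year at price C is H = 0.30·C.
Evaluate total cost at each tier's feasible EOQ or, if the EOQ is below the tier, at the tier's minimum quantity.
Tier 1 (£18.30): EOQ = 1190.1 exceeds tier's upper bound 409, so this tier is dominated.
EOQ at £15.59 = 1289.4 (feasible in tier 2): TC = 64,580×£15.59 + (64,580/1289.4)×60.2 + (1289.4/2)×0.30×£15.59 = £1,012,832.60.
EOQ at £15.33 = 1300.3 < 18000, so use break Q=18000: TC = 64,580×£15.33 + (64,580/18000.0)×60.2 + (18000.0/2)×0.30×£15.33 = £1,031,618.38.
Lowest total cost is £1,012,832.60 at Q = 1289.4.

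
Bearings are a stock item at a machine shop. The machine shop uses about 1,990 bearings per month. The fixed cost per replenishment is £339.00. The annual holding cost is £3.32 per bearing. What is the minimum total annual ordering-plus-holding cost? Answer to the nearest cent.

Annual demand D = 1,990 × 12 = 23,880.
Q* = √(2DS/H) = √(2 × 23,880 × 339 / 3.32) ≈ 2208.32.
At Q*, ordering cost (D/Q*)S equals holding cost (Q*/2)H, each = √(DSH/2).
Minimum total = √(2DSH) = √(2 × 23,880 × 339 × 3.32) ≈ 7331.639.

TC* ≈ £7,331.64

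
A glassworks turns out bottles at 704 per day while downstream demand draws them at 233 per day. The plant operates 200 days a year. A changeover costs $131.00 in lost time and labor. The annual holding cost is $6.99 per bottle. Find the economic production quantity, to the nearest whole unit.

Q* ≈ 1,616 bottles

Annual demand D = 233 × 200 = 46,600.
Production build-up factor (1 − d/p) = 1 − 233/704 = 0.6690.
Q* = √(2DS / (H(1 − d/p))) = √(2 × 46,600 × 131 / (6.99 × 0.6690)).
= √(12,209,200 / 4.6765) ≈ 1615.775.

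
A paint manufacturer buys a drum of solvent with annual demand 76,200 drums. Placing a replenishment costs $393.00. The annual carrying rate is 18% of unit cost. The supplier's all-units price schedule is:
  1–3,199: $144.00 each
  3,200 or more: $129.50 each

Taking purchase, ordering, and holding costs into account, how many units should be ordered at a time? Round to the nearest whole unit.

Q* ≈ 3,200 drums

Holding cost per unit per year at price C is H = 0.18·C.
Evaluate total cost at each tier's feasible EOQ or, if the EOQ is below the tier, at the tier's minimum quantity.
EOQ at $144.00 = 1520.1 (feasible in tier 1): TC = 76,200×$144.00 + (76,200/1520.1)×393 + (1520.1/2)×0.18×$144.00 = $11,012,200.91.
EOQ at $129.50 = 1602.9 < 3200, so use break Q=3200: TC = 76,200×$129.50 + (76,200/3200.0)×393 + (3200.0/2)×0.18×$129.50 = $9,914,554.31.
Lowest total cost is $9,914,554.31 at Q = 3200.0.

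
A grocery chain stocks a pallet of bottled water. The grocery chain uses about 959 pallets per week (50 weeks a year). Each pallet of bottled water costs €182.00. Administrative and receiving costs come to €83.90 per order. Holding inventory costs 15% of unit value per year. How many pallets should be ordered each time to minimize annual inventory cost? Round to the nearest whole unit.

Annual demand D = 959 × 50 = 47,950.
Holding cost H = 0.15 × €182.00 = €27.3000 per unit per year.
EOQ = √(2DS / H) = √(2 × 47,950 × 83.9 / 27.3).
= √(8,046,010 / 27.3) = √294,725.641 ≈ 542.886.

Q* ≈ 543 pallets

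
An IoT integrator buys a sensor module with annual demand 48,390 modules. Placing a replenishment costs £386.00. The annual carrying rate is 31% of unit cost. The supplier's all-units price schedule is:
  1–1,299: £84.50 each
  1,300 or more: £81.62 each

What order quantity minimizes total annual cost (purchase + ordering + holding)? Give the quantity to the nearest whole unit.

Holding cost per unit per year at price C is H = 0.31·C.
Evaluate total cost at each tier's feasible EOQ or, if the EOQ is below the tier, at the tier's minimum quantity.
EOQ at £84.50 = 1194.2 (feasible in tier 1): TC = 48,390×£84.50 + (48,390/1194.2)×386 + (1194.2/2)×0.31×£84.50 = £4,120,237.08.
EOQ at £81.62 = 1215.1 < 1300, so use break Q=1300: TC = 48,390×£81.62 + (48,390/1300.0)×386 + (1300.0/2)×0.31×£81.62 = £3,980,406.34.
Lowest total cost is £3,980,406.34 at Q = 1300.0.

Q* ≈ 1,300 modules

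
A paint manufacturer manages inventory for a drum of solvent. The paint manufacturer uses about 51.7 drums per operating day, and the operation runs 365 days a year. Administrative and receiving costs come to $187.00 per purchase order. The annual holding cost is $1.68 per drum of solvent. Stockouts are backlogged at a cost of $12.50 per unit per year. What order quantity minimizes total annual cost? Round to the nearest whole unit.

Annual demand D = 51.7 × 365 = 18,870.5.
With planned backorders, Q* = √(2DS/H) · √((H+B)/B).
√(2DS/H) = √(2 × 18,870.5 × 187 / 1.68) = 2049.618.
√((H+B)/B) = √((1.68+12.5)/12.5) = 1.0651.
Q* ≈ 2183.011.

Q* ≈ 2,183 drums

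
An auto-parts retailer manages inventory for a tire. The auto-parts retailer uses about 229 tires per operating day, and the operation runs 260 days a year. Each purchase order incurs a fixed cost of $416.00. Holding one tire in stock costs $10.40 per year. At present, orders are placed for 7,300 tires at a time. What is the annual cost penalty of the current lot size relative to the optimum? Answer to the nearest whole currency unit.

Annual demand D = 229 × 260 = 59,540.
EOQ = √(2DS/H) = √(2 × 59,540 × 416 / 10.4) ≈ 2182.48.
Cost at Q* = (D/Q*)S + (Q*/2)H = √(2DSH) ≈ $22,697.75.
Cost at Q = 7,300: (59,540/7,300)×416 + (7,300/2)×10.4 = $3,392.96 + $37,960.00 = $41,352.96.
Excess = $41,352.96 − $22,697.75 = $18,655.22.

Extra cost ≈ $18,655 per year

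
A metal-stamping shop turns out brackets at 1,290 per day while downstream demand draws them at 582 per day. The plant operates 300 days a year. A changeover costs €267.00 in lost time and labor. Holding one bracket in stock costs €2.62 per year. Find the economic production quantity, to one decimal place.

Q* ≈ 8,052.3 brackets

Annual demand D = 582 × 300 = 174,600.
Production build-up factor (1 − d/p) = 1 − 582/1,290 = 0.5488.
Q* = √(2DS / (H(1 − d/p))) = √(2 × 174,600 × 267 / (2.62 × 0.5488)).
= √(93,236,400 / 1.438) ≈ 8052.307.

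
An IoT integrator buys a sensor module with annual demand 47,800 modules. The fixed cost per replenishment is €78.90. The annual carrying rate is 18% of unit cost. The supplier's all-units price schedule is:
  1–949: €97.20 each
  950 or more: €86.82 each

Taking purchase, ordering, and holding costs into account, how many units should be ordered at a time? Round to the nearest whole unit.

Q* ≈ 950 modules

Holding cost per unit per year at price C is H = 0.18·C.
For each price level, check whether its EOQ is feasible; otherwise the best quantity at that price is the breakpoint.
EOQ at €97.20 = 656.6 (feasible in tier 1): TC = 47,800×€97.20 + (47,800/656.6)×78.9 + (656.6/2)×0.18×€97.20 = €4,657,647.80.
EOQ at €86.82 = 694.7 < 950, so use break Q=950: TC = 47,800×€86.82 + (47,800/950.0)×78.9 + (950.0/2)×0.18×€86.82 = €4,161,389.03.
Lowest total cost is €4,161,389.03 at Q = 950.0.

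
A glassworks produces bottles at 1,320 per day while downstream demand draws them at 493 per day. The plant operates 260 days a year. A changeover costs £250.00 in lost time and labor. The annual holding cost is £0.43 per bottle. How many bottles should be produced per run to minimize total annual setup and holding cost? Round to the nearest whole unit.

Q* ≈ 15,424 bottles

Annual demand D = 493 × 260 = 128,180.
Production build-up factor (1 − d/p) = 1 − 493/1,320 = 0.6265.
Q* = √(2DS / (H(1 − d/p))) = √(2 × 128,180 × 250 / (0.43 × 0.6265)).
= √(64,090,000 / 0.2694) ≈ 15423.933.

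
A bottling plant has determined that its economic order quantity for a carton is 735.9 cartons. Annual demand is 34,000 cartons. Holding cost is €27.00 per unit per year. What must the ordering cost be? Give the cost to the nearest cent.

S ≈ €215.03

The basic EOQ model gives Q* = √(2DS/H); rearrange for the unknown.
From Q* = √(2DS/H): S = Q*²H / (2D) = 735.9² × 27 / (2 × 34,000) = 215.0267.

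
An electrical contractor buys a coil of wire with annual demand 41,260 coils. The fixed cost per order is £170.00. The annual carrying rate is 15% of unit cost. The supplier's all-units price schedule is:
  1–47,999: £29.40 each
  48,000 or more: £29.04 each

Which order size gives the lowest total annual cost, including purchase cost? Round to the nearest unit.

Holding cost per unit per year at price C is H = 0.15·C.
Evaluate total cost at each tier's feasible EOQ or, if the EOQ is below the tier, at the tier's minimum quantity.
EOQ at £29.40 = 1783.5 (feasible in tier 1): TC = 41,260×£29.40 + (41,260/1783.5)×170 + (1783.5/2)×0.15×£29.40 = £1,220,909.45.
EOQ at £29.04 = 1794.6 < 48000, so use break Q=48000: TC = 41,260×£29.04 + (41,260/48000.0)×170 + (48000.0/2)×0.15×£29.04 = £1,302,880.53.
Lowest total cost is £1,220,909.45 at Q = 1783.5.

Q* ≈ 1,784 coils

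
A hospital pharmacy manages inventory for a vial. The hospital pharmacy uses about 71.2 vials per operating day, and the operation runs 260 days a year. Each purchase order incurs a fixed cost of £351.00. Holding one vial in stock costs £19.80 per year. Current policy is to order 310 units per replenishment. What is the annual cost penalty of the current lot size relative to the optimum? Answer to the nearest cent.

Extra cost ≈ £7,988.49 per year

Annual demand D = 71.2 × 260 = 18,512.
EOQ = √(2DS/H) = √(2 × 18,512 × 351 / 19.8) ≈ 810.14.
Cost at Q* = (D/Q*)S + (Q*/2)H = √(2DSH) ≈ £16,040.87.
Cost at Q = 310: (18,512/310)×351 + (310/2)×19.8 = £20,960.36 + £3,069.00 = £24,029.36.
Excess = £24,029.36 − £16,040.87 = £7,988.49.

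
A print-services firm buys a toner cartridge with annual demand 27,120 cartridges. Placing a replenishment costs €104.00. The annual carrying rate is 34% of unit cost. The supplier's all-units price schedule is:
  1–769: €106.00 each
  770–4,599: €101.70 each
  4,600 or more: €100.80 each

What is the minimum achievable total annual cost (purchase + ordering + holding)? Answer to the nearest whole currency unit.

Holding cost per unit per year at price C is H = 0.34·C.
For each price level, check whether its EOQ is feasible; otherwise the best quantity at that price is the breakpoint.
EOQ at €106.00 = 395.6 (feasible in tier 1): TC = 27,120×€106.00 + (27,120/395.6)×104 + (395.6/2)×0.34×€106.00 = €2,888,978.34.
EOQ at €101.70 = 403.9 < 770, so use break Q=770: TC = 27,120×€101.70 + (27,120/770.0)×104 + (770.0/2)×0.34×€101.70 = €2,775,079.49.
EOQ at €100.80 = 405.7 < 4600, so use break Q=4600: TC = 27,120×€100.80 + (27,120/4600.0)×104 + (4600.0/2)×0.34×€100.80 = €2,813,134.75.
Lowest total cost among the candidates is at Q = 770.0.

TC* ≈ €2,775,079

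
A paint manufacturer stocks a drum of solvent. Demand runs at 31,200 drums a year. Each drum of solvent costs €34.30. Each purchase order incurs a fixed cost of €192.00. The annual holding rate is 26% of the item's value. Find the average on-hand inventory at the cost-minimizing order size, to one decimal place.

Holding cost H = 0.26 × €34.30 = €8.9180 per unit per year.
EOQ = √(2DS/H) = √(2 × 31,200 × 192 / 8.918) ≈ 1159.07.
Average inventory = Q*/2 ≈ 1159.07 / 2 = 579.534.

Average inventory ≈ 579.5 drums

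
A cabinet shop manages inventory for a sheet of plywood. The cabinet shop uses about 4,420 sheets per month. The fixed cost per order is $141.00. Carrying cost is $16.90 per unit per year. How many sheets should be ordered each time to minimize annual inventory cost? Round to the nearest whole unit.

Annual demand D = 4,420 × 12 = 53,040.
EOQ = √(2DS / H) = √(2 × 53,040 × 141 / 16.9).
= √(14,957,280 / 16.9) = √885,046.1538 ≈ 940.769.

Q* ≈ 941 sheets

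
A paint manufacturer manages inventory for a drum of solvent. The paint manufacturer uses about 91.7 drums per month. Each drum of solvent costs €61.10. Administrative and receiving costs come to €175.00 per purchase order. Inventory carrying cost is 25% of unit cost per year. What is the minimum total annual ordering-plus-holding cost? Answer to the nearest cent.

Annual demand D = 91.7 × 12 = 1,100.4.
Holding cost H = 0.25 × €61.10 = €15.2750 per unit per year.
Q* = √(2DS/H) = √(2 × 1,100.4 × 175 / 15.275) ≈ 158.79.
At Q*, ordering cost (D/Q*)S equals holding cost (Q*/2)H, each = √(DSH/2).
Minimum total = √(2DSH) = √(2 × 1,100.4 × 175 × 15.275) ≈ 2425.492.

TC* ≈ €2,425.49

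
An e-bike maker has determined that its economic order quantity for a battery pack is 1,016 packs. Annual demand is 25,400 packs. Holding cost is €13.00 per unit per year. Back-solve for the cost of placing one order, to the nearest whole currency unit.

S ≈ €264

Invert the EOQ relation Q*² = 2DS/H.
From Q* = √(2DS/H): S = Q*²H / (2D) = 1,016² × 13 / (2 × 25,400) = 264.1600.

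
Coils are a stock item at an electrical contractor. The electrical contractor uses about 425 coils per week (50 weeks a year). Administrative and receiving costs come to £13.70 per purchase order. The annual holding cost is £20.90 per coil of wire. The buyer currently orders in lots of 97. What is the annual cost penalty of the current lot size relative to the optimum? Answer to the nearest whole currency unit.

Extra cost ≈ £527 per year

Annual demand D = 425 × 50 = 21,250.
EOQ = √(2DS/H) = √(2 × 21,250 × 13.7 / 20.9) ≈ 166.91.
Cost at Q* = (D/Q*)S + (Q*/2)H = √(2DSH) ≈ £3,488.41.
Cost at Q = 97: (21,250/97)×13.7 + (97/2)×20.9 = £3,001.29 + £1,013.65 = £4,014.94.
Excess = £4,014.94 − £3,488.41 = £526.53.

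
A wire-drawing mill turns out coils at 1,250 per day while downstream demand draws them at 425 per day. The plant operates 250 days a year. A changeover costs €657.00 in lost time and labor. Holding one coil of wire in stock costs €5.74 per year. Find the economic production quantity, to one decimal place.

Q* ≈ 6,070.6 coils

Annual demand D = 425 × 250 = 106,250.
Production build-up factor (1 − d/p) = 1 − 425/1,250 = 0.6600.
Q* = √(2DS / (H(1 − d/p))) = √(2 × 106,250 × 657 / (5.74 × 0.6600)).
= √(139,612,500 / 3.7884) ≈ 6070.637.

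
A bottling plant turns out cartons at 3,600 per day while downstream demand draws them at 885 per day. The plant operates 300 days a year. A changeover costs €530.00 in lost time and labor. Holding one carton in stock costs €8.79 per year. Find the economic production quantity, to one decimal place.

Q* ≈ 6,515.6 cartons

Annual demand D = 885 × 300 = 265,500.
Production build-up factor (1 − d/p) = 1 − 885/3,600 = 0.7542.
Q* = √(2DS / (H(1 − d/p))) = √(2 × 265,500 × 530 / (8.79 × 0.7542)).
= √(281,430,000 / 6.6291) ≈ 6515.640.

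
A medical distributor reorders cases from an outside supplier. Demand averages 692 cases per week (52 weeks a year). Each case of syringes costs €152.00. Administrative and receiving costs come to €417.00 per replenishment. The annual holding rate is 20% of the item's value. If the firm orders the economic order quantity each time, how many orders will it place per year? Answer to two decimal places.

N ≈ 36.22 orders per year

Annual demand D = 692 × 52 = 35,984.
Holding cost H = 0.20 × €152.00 = €30.4000 per unit per year.
EOQ = √(2DS/H) = √(2 × 35,984 × 417 / 30.4) ≈ 993.58.
Orders per year = D / Q* = 35,984 / 993.58 ≈ 36.217.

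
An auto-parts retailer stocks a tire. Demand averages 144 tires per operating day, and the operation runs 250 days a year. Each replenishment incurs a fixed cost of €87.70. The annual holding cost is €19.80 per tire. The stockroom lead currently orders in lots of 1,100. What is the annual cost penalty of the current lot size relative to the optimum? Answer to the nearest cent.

Annual demand D = 144 × 250 = 36,000.
EOQ = √(2DS/H) = √(2 × 36,000 × 87.7 / 19.8) ≈ 564.72.
Cost at Q* = (D/Q*)S + (Q*/2)H = √(2DSH) ≈ €11,181.46.
Cost at Q = 1,100: (36,000/1,100)×87.7 + (1,100/2)×19.8 = €2,870.18 + €10,890.00 = €13,760.18.
Excess = €13,760.18 − €11,181.46 = €2,578.72.

Extra cost ≈ €2,578.72 per year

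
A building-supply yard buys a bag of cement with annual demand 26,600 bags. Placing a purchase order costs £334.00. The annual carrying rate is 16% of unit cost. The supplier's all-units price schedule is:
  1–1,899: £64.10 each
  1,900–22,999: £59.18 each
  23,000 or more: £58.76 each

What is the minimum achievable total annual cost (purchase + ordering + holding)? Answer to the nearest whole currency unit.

Holding cost per unit per year at price C is H = 0.16·C.
Evaluate total cost at each tier's feasible EOQ or, if the EOQ is below the tier, at the tier's minimum quantity.
EOQ at £64.10 = 1316.3 (feasible in tier 1): TC = 26,600×£64.10 + (26,600/1316.3)×334 + (1316.3/2)×0.16×£64.10 = £1,718,559.51.
EOQ at £59.18 = 1369.9 < 1900, so use break Q=1900: TC = 26,600×£59.18 + (26,600/1900.0)×334 + (1900.0/2)×0.16×£59.18 = £1,587,859.36.
EOQ at £58.76 = 1374.8 < 23000, so use break Q=23000: TC = 26,600×£58.76 + (26,600/23000.0)×334 + (23000.0/2)×0.16×£58.76 = £1,671,520.68.
Lowest total cost among the candidates is at Q = 1900.0.

TC* ≈ £1,587,859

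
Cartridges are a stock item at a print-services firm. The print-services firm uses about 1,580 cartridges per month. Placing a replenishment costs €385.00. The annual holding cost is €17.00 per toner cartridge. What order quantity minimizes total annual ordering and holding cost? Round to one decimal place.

Q* ≈ 926.7 cartridges

Annual demand D = 1,580 × 12 = 18,960.
EOQ = √(2DS / H) = √(2 × 18,960 × 385 / 17).
= √(14,599,200 / 17) = √858,776.4706 ≈ 926.702.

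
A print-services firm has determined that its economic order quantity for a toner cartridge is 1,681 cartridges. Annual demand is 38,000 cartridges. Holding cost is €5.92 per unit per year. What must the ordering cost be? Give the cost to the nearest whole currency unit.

The basic EOQ model gives Q* = √(2DS/H); rearrange for the unknown.
From Q* = √(2DS/H): S = Q*²H / (2D) = 1,681² × 5.92 / (2 × 38,000) = 220.1119.

S ≈ €220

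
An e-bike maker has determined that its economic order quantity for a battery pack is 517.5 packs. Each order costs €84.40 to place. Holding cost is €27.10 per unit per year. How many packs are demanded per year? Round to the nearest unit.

D ≈ 42,995 packs per year

Squaring Q* = √(2DS/H) gives Q*² = 2DS/H.
From Q* = √(2DS/H): D = Q*²H / (2S) = 517.5² × 27.1 / (2 × 84.4) = 42994.961.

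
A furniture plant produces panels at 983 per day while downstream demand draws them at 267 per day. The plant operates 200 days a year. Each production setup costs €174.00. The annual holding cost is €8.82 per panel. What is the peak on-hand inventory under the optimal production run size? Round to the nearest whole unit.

Annual demand D = 267 × 200 = 53,400.
Production build-up factor (1 − d/p) = 1 − 267/983 = 0.7284.
Q* = √(2DS / (H(1 − d/p))) = √(2 × 53,400 × 174 / (8.82 × 0.7284)).
= √(18,583,200 / 6.4243) ≈ 1700.772.
Maximum inventory = Q*(1 − d/p) = 1700.772 × 0.7284 ≈ 1238.813.

I_max ≈ 1,239 panels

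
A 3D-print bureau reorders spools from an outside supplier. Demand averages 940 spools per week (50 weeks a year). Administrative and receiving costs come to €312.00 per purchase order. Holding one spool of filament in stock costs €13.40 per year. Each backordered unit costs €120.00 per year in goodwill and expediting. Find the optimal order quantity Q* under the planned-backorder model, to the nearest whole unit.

Annual demand D = 940 × 50 = 47,000.
With planned backorders, Q* = √(2DS/H) · √((H+B)/B).
√(2DS/H) = √(2 × 47,000 × 312 / 13.4) = 1479.411.
√((H+B)/B) = √((13.4+120)/120) = 1.0544.
Q* ≈ 1559.826.

Q* ≈ 1,560 spools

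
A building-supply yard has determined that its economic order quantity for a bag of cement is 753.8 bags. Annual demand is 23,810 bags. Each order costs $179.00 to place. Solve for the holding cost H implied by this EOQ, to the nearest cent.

H ≈ $15.00

Invert the EOQ relation Q*² = 2DS/H.
From Q* = √(2DS/H): H = 2DS / Q*² = 2 × 23,810 × 179 / 753.8² = 15.0013.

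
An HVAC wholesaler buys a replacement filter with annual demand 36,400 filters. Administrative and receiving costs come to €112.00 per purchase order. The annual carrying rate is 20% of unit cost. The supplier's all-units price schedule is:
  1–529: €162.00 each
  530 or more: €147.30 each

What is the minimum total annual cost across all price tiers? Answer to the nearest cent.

Holding cost per unit per year at price C is H = 0.20·C.
Evaluate total cost at each tier's feasible EOQ or, if the EOQ is below the tier, at the tier's minimum quantity.
EOQ at €162.00 = 501.7 (feasible in tier 1): TC = 36,400×€162.00 + (36,400/501.7)×112 + (501.7/2)×0.20×€162.00 = €5,913,053.51.
EOQ at €147.30 = 526.1 < 530, so use break Q=530: TC = 36,400×€147.30 + (36,400/530.0)×112 + (530.0/2)×0.20×€147.30 = €5,377,218.98.
Lowest total cost among the candidates is at Q = 530.0.

TC* ≈ €5,377,218.98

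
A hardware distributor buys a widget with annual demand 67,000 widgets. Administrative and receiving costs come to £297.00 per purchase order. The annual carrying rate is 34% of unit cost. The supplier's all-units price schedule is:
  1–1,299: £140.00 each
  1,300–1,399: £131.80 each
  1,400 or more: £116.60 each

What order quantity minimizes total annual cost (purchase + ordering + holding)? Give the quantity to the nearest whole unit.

Q* ≈ 1,400 widgets

Holding cost per unit per year at price C is H = 0.34·C.
Candidates are each tier's EOQ (if it falls in that tier) and each price-break quantity.
EOQ at £140.00 = 914.4 (feasible in tier 1): TC = 67,000×£140.00 + (67,000/914.4)×297 + (914.4/2)×0.34×£140.00 = £9,423,524.53.
EOQ at £131.80 = 942.4 < 1300, so use break Q=1300: TC = 67,000×£131.80 + (67,000/1300.0)×297 + (1300.0/2)×0.34×£131.80 = £8,875,034.72.
EOQ at £116.60 = 1001.9 < 1400, so use break Q=1400: TC = 67,000×£116.60 + (67,000/1400.0)×297 + (1400.0/2)×0.34×£116.60 = £7,854,164.37.
Lowest total cost is £7,854,164.37 at Q = 1400.0.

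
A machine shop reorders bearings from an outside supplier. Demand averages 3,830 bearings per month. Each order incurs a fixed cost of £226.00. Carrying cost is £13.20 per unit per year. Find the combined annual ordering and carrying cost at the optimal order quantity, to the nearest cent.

TC* ≈ £16,559.46

Annual demand D = 3,830 × 12 = 45,960.
Q* = √(2DS/H) = √(2 × 45,960 × 226 / 13.2) ≈ 1254.50.
At Q*, ordering cost (D/Q*)S equals holding cost (Q*/2)H, each = √(DSH/2).
Minimum total = √(2DSH) = √(2 × 45,960 × 226 × 13.2) ≈ 16559.461.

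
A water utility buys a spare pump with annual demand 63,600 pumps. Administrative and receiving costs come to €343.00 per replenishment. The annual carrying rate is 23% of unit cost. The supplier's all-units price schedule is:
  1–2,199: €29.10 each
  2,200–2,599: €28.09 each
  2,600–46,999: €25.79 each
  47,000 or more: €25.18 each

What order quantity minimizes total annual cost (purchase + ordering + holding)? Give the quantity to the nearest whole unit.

Q* ≈ 2,712 pumps

Holding cost per unit per year at price C is H = 0.23·C.
Candidates are each tier's EOQ (if it falls in that tier) and each price-break quantity.
Tier 1 (€29.10): EOQ = 2553.2 exceeds tier's upper bound 2199, so this tier is dominated.
EOQ at €28.09 = 2598.7 (feasible in tier 2): TC = 63,600×€28.09 + (63,600/2598.7)×343 + (2598.7/2)×0.23×€28.09 = €1,803,313.22.
EOQ at €25.79 = 2712.1 (feasible in tier 3): TC = 63,600×€25.79 + (63,600/2712.1)×343 + (2712.1/2)×0.23×€25.79 = €1,656,331.19.
EOQ at €25.18 = 2744.7 < 47000, so use break Q=47000: TC = 63,600×€25.18 + (63,600/47000.0)×343 + (47000.0/2)×0.23×€25.18 = €1,738,010.04.
Lowest total cost is €1,656,331.19 at Q = 2712.1.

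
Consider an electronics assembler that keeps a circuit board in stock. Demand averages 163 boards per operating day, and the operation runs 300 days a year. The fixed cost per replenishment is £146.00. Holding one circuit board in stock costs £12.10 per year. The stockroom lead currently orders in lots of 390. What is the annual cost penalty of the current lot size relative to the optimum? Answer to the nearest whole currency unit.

Extra cost ≈ £7,521 per year

Annual demand D = 163 × 300 = 48,900.
EOQ = √(2DS/H) = √(2 × 48,900 × 146 / 12.1) ≈ 1086.31.
Cost at Q* = (D/Q*)S + (Q*/2)H = √(2DSH) ≈ £13,144.33.
Cost at Q = 390: (48,900/390)×146 + (390/2)×12.1 = £18,306.15 + £2,359.50 = £20,665.65.
Excess = £20,665.65 − £13,144.33 = £7,521.32.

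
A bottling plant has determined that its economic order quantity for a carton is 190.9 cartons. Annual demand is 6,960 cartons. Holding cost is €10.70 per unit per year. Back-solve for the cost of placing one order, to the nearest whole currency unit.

S ≈ €28

Invert the EOQ relation Q*² = 2DS/H.
From Q* = √(2DS/H): S = Q*²H / (2D) = 190.9² × 10.7 / (2 × 6,960) = 28.0128.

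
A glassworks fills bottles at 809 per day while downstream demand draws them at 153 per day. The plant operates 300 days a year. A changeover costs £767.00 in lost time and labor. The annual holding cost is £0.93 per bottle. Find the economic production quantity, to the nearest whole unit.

Q* ≈ 9,663 bottles

Annual demand D = 153 × 300 = 45,900.
Production build-up factor (1 − d/p) = 1 − 153/809 = 0.8109.
Q* = √(2DS / (H(1 − d/p))) = √(2 × 45,900 × 767 / (0.93 × 0.8109)).
= √(70,410,600 / 0.7541) ≈ 9662.731.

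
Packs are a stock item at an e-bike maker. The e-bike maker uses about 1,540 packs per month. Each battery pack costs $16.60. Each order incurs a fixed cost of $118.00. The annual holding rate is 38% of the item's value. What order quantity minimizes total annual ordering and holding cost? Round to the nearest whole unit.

Annual demand D = 1,540 × 12 = 18,480.
Holding cost H = 0.38 × $16.60 = $6.3080 per unit per year.
EOQ = √(2DS / H) = √(2 × 18,480 × 118 / 6.308).
= √(4,361,280 / 6.308) = √691,388.7127 ≈ 831.498.

Q* ≈ 831 packs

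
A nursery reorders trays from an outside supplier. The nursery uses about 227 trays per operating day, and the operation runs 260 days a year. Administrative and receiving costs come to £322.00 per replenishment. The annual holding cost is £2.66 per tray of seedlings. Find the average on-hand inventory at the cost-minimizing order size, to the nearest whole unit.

Average inventory ≈ 1,890 trays

Annual demand D = 227 × 260 = 59,020.
The optimal lot size = √(2DS/H) = √(2 × 59,020 × 322 / 2.66) ≈ 3780.09.
Average inventory = Q*/2 ≈ 3780.09 / 2 = 1890.043.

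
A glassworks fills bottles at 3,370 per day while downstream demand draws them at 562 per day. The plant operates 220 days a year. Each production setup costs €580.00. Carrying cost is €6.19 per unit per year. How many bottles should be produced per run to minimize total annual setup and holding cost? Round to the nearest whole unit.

Q* ≈ 5,273 bottles

Annual demand D = 562 × 220 = 123,640.
Production build-up factor (1 − d/p) = 1 − 562/3,370 = 0.8332.
Q* = √(2DS / (H(1 − d/p))) = √(2 × 123,640 × 580 / (6.19 × 0.8332)).
= √(143,422,400 / 5.1577) ≈ 5273.265.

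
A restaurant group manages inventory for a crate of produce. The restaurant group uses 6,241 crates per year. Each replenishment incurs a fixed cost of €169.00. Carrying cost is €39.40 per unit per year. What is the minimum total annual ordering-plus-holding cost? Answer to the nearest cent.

TC* ≈ €9,116.61

EOQ = √(2DS/H) = √(2 × 6,241 × 169 / 39.4) ≈ 231.39.
At the optimum the two cost components are equal, so total cost = 2·(Q*/2)H = Q*·H.
Minimum total = √(2DSH) = √(2 × 6,241 × 169 × 39.4) ≈ 9116.614.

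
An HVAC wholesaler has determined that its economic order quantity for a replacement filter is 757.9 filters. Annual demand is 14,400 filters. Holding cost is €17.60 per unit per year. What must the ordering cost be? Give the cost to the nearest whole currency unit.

The basic EOQ model gives Q* = √(2DS/H); rearrange for the unknown.
From Q* = √(2DS/H): S = Q*²H / (2D) = 757.9² × 17.6 / (2 × 14,400) = 351.0298.

S ≈ €351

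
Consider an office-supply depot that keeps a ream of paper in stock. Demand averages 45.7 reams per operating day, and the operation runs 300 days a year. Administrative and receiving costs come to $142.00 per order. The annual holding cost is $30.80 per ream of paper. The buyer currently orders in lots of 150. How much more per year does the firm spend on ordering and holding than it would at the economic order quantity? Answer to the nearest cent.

Annual demand D = 45.7 × 300 = 13,710.
EOQ = √(2DS/H) = √(2 × 13,710 × 142 / 30.8) ≈ 355.55.
Cost at Q* = (D/Q*)S + (Q*/2)H = √(2DSH) ≈ $10,950.99.
Cost at Q = 150: (13,710/150)×142 + (150/2)×30.8 = $12,978.80 + $2,310.00 = $15,288.80.
Excess = $15,288.80 − $10,950.99 = $4,337.81.

Extra cost ≈ $4,337.81 per year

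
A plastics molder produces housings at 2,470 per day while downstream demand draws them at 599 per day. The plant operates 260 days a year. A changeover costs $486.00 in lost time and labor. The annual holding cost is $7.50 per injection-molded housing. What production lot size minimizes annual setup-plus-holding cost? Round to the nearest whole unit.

Q* ≈ 5,162 housings

Annual demand D = 599 × 260 = 155,740.
Production build-up factor (1 − d/p) = 1 − 599/2,470 = 0.7575.
Q* = √(2DS / (H(1 − d/p))) = √(2 × 155,740 × 486 / (7.5 × 0.7575)).
= √(151,379,280 / 5.6812) ≈ 5161.954.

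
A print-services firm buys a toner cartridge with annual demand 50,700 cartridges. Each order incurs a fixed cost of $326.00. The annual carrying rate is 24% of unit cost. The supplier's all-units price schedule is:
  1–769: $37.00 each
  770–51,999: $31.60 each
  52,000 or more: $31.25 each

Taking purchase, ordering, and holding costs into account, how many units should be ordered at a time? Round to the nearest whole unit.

Holding cost per unit per year at price C is H = 0.24·C.
Evaluate total cost at each tier's feasible EOQ or, if the EOQ is below the tier, at the tier's minimum quantity.
Tier 1 ($37.00): EOQ = 1929.4 exceeds tier's upper bound 769, so this tier is dominated.
EOQ at $31.60 = 2087.8 (feasible in tier 2): TC = 50,700×$31.60 + (50,700/2087.8)×326 + (2087.8/2)×0.24×$31.60 = $1,617,953.50.
EOQ at $31.25 = 2099.4 < 52000, so use break Q=52000: TC = 50,700×$31.25 + (50,700/52000.0)×326 + (52000.0/2)×0.24×$31.25 = $1,779,692.85.
Lowest total cost is $1,617,953.50 at Q = 2087.8.

Q* ≈ 2,088 cartridges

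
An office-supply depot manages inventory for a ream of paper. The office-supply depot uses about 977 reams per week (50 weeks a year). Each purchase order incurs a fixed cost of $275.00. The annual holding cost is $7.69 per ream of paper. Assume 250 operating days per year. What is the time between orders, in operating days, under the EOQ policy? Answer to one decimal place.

T ≈ 9.6 days

Annual demand D = 977 × 50 = 48,850.
Q* = √(2DS/H) = √(2 × 48,850 × 275 / 7.69) ≈ 1869.18.
Cycle time = Q*/D × 250 = 1869.18 / 48,850 × 250 ≈ 9.566 days.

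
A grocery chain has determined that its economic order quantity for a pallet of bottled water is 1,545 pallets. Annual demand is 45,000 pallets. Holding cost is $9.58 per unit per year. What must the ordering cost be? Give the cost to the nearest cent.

S ≈ $254.09

Squaring Q* = √(2DS/H) gives Q*² = 2DS/H.
From Q* = √(2DS/H): S = Q*²H / (2D) = 1,545² × 9.58 / (2 × 45,000) = 254.0856.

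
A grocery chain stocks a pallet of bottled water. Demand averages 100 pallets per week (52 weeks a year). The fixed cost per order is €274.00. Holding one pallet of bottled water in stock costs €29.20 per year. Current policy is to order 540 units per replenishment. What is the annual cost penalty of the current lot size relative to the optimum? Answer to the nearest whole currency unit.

Extra cost ≈ €1,401 per year

Annual demand D = 100 × 52 = 5,200.
EOQ = √(2DS/H) = √(2 × 5,200 × 274 / 29.2) ≈ 312.39.
Cost at Q* = (D/Q*)S + (Q*/2)H = √(2DSH) ≈ €9,121.86.
Cost at Q = 540: (5,200/540)×274 + (540/2)×29.2 = €2,638.52 + €7,884.00 = €10,522.52.
Excess = €10,522.52 − €9,121.86 = €1,400.66.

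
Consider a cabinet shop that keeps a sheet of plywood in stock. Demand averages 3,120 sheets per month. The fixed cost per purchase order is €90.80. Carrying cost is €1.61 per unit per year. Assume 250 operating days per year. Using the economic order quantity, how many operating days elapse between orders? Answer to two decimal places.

Annual demand D = 3,120 × 12 = 37,440.
The optimal lot size = √(2DS/H) = √(2 × 37,440 × 90.8 / 1.61) ≈ 2055.01.
Cycle time = Q*/D × 250 = 2055.01 / 37,440 × 250 ≈ 13.722 days.

T ≈ 13.72 days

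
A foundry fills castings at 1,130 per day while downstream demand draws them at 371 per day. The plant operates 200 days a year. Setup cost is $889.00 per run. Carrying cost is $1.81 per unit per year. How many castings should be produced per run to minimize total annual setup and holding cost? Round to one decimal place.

Annual demand D = 371 × 200 = 74,200.
Production build-up factor (1 − d/p) = 1 − 371/1,130 = 0.6717.
Q* = √(2DS / (H(1 − d/p))) = √(2 × 74,200 × 889 / (1.81 × 0.6717)).
= √(131,927,600 / 1.2157) ≈ 10417.101.

Q* ≈ 10,417.1 castings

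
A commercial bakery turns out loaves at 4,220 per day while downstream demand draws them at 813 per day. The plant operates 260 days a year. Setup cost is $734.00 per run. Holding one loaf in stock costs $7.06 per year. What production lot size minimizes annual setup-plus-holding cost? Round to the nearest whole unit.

Q* ≈ 7,378 loaves

Annual demand D = 813 × 260 = 211,380.
Production build-up factor (1 − d/p) = 1 − 813/4,220 = 0.8073.
Q* = √(2DS / (H(1 − d/p))) = √(2 × 211,380 × 734 / (7.06 × 0.8073)).
= √(310,305,840 / 5.6999) ≈ 7378.410.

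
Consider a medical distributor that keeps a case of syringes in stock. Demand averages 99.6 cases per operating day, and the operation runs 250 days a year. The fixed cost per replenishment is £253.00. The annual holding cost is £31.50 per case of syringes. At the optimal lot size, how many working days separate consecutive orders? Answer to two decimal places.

T ≈ 6.35 days

Annual demand D = 99.6 × 250 = 24,900.
The optimal lot size = √(2DS/H) = √(2 × 24,900 × 253 / 31.5) ≈ 632.44.
Cycle time = Q*/D × 250 = 632.44 / 24,900 × 250 ≈ 6.350 days.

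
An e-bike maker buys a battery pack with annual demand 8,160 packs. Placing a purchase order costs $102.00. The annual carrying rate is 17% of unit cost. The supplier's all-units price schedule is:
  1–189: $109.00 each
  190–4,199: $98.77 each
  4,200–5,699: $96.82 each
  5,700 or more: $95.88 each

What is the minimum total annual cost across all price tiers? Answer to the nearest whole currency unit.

TC* ≈ $811,250

Holding cost per unit per year at price C is H = 0.17·C.
Evaluate total cost at each tier's feasible EOQ or, if the EOQ is below the tier, at the tier's minimum quantity.
Tier 1 ($109.00): EOQ = 299.7 exceeds tier's upper bound 189, so this tier is dominated.
EOQ at $98.77 = 314.9 (feasible in tier 2): TC = 8,160×$98.77 + (8,160/314.9)×102 + (314.9/2)×0.17×$98.77 = $811,250.05.
EOQ at $96.82 = 318.0 < 4200, so use break Q=4200: TC = 8,160×$96.82 + (8,160/4200.0)×102 + (4200.0/2)×0.17×$96.82 = $824,814.11.
EOQ at $95.88 = 319.6 < 5700, so use break Q=5700: TC = 8,160×$95.88 + (8,160/5700.0)×102 + (5700.0/2)×0.17×$95.88 = $828,980.68.
Lowest total cost among the candidates is at Q = 314.9.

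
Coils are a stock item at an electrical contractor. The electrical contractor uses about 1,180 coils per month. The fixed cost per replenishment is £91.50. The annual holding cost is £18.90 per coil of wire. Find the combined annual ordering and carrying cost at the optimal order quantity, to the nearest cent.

Annual demand D = 1,180 × 12 = 14,160.
Q* = √(2DS/H) = √(2 × 14,160 × 91.5 / 18.9) ≈ 370.28.
At Q*, ordering cost (D/Q*)S equals holding cost (Q*/2)H, each = √(DSH/2).
Minimum total = √(2DSH) = √(2 × 14,160 × 91.5 × 18.9) ≈ 6998.228.

TC* ≈ £6,998.23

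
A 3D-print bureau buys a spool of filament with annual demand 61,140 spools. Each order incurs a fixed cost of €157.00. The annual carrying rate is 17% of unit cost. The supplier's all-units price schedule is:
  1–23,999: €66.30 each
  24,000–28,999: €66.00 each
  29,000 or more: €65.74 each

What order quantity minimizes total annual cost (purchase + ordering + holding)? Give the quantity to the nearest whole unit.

Q* ≈ 1,305 spools

Holding cost per unit per year at price C is H = 0.17·C.
Candidates are each tier's EOQ (if it falls in that tier) and each price-break quantity.
EOQ at €66.30 = 1305.1 (feasible in tier 1): TC = 61,140×€66.30 + (61,140/1305.1)×157 + (1305.1/2)×0.17×€66.30 = €4,068,291.87.
EOQ at €66.00 = 1308.1 < 24000, so use break Q=24000: TC = 61,140×€66.00 + (61,140/24000.0)×157 + (24000.0/2)×0.17×€66.00 = €4,170,279.96.
EOQ at €65.74 = 1310.7 < 29000, so use break Q=29000: TC = 61,140×€65.74 + (61,140/29000.0)×157 + (29000.0/2)×0.17×€65.74 = €4,181,723.70.
Lowest total cost is €4,068,291.87 at Q = 1305.1.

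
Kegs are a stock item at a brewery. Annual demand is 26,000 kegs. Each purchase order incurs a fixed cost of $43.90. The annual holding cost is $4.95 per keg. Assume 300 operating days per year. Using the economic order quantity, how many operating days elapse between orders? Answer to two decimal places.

Q* = √(2DS/H) = √(2 × 26,000 × 43.9 / 4.95) ≈ 679.10.
Cycle time = Q*/D × 300 = 679.10 / 26,000 × 300 ≈ 7.836 days.

T ≈ 7.84 days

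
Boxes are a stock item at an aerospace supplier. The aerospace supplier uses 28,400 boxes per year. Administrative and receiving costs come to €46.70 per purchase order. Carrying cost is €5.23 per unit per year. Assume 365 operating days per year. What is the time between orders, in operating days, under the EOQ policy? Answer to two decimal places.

T ≈ 9.15 days

The optimal lot size = √(2DS/H) = √(2 × 28,400 × 46.7 / 5.23) ≈ 712.17.
Cycle time = Q*/D × 365 = 712.17 / 28,400 × 365 ≈ 9.153 days.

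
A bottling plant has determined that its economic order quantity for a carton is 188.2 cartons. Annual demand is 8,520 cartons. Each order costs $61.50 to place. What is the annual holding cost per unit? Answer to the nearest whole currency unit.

Invert the EOQ relation Q*² = 2DS/H.
From Q* = √(2DS/H): H = 2DS / Q*² = 2 × 8,520 × 61.5 / 188.2² = 29.5873.

H ≈ $30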